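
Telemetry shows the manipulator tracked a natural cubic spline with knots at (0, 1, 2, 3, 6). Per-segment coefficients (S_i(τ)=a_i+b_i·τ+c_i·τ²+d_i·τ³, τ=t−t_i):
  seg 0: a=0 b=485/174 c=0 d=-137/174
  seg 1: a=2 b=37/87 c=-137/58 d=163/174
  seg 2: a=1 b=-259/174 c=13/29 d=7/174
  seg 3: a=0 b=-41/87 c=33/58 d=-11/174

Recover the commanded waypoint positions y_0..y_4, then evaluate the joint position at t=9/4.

y_0=0 y_1=2 y_2=1 y_3=0 y_4=2
S(9/4) = 2437/3712

y_0 = S_0(0) = a_0 = 0
y_1 = S_1(0) = a_1 = 2
y_2 = S_2(0) = a_2 = 1
y_3 = S_3(0) = a_3 = 0
y_4 = S_3(3) = 2
t_q=9/4 is in segment 2 (τ=1/4); S_2(τ)=2437/3712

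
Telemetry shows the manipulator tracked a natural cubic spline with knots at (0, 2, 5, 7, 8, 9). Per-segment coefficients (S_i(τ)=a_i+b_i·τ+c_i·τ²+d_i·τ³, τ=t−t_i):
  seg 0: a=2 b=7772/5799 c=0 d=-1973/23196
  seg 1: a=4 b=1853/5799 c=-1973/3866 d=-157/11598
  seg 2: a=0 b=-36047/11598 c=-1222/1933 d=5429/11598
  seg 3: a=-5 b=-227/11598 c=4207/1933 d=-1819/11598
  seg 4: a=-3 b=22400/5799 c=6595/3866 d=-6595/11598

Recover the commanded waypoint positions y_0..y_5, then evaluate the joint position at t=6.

y_0 = S_0(0) = a_0 = 2
y_1 = S_1(0) = a_1 = 4
y_2 = S_2(0) = a_2 = 0
y_3 = S_3(0) = a_3 = -5
y_4 = S_4(0) = a_4 = -3
y_5 = S_4(1) = 2
t_q=6 is in segment 2 (τ=1); S_2(τ)=-6325/1933

y_0=2 y_1=4 y_2=0 y_3=-5 y_4=-3 y_5=2
S(6) = -6325/1933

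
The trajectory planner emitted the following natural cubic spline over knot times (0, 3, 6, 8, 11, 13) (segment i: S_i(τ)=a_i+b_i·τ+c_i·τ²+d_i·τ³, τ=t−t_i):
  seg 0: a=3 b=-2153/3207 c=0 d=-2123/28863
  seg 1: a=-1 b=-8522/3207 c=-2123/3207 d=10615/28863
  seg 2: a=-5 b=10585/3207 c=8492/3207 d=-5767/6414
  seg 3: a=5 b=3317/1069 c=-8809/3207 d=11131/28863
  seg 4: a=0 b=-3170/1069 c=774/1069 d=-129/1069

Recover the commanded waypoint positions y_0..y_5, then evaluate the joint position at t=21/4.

y_0=3 y_1=-1 y_2=-5 y_3=5 y_4=0 y_5=-4
S(21/4) = -420151/68416

y_0 = S_0(0) = a_0 = 3
y_1 = S_1(0) = a_1 = -1
y_2 = S_2(0) = a_2 = -5
y_3 = S_3(0) = a_3 = 5
y_4 = S_4(0) = a_4 = 0
y_5 = S_4(2) = -4
t_q=21/4 is in segment 1 (τ=9/4); S_1(τ)=-420151/68416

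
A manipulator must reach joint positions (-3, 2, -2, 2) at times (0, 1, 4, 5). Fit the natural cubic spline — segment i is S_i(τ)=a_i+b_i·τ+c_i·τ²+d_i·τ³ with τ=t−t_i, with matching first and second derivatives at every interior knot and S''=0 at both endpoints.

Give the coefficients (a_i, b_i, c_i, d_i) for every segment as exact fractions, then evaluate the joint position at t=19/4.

Δ: Δ0=5, Δ1=-4/3, Δ2=4
row 1: diag=8, rhs=-38; c'=3/8, d'=-19/4
row 2: denom=8−3·3/8=55/8; d'=(32−3·-19/4)/(55/8)=74/11
back: M2=74/11
back: M1=-19/4−3/8·74/11=-80/11
M: M0=0, M1=-80/11, M2=74/11, M3=0
seg 0: a=-3, c=M0/2=0, d=(M1−M0)/(6·1)=-40/33, b=Δ0−h0·(2M0+M1)/6=205/33
seg 1: a=2, c=M1/2=-40/11, d=(M2−M1)/(6·3)=7/9, b=Δ1−h1·(2M1+M2)/6=85/33
seg 2: a=-2, c=M2/2=37/11, d=(M3−M2)/(6·1)=-37/33, b=Δ2−h2·(2M2+M3)/6=58/33
t_q=19/4 → seg 2, τ=3/4; S=-2+58/33·τ+37/11·τ²+-37/33·τ³=519/704

  seg 0: a=-3 b=205/33 c=0 d=-40/33
  seg 1: a=2 b=85/33 c=-40/11 d=7/9
  seg 2: a=-2 b=58/33 c=37/11 d=-37/33
S(19/4) = 519/704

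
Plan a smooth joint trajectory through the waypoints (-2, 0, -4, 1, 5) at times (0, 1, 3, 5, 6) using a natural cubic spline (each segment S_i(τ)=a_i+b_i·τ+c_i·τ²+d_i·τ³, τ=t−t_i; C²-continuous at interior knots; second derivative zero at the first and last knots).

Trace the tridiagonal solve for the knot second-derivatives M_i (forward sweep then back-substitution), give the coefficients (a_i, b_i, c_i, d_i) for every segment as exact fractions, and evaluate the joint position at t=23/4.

Δ: Δ0=2, Δ1=-2, Δ2=5/2, Δ3=4
row 1: diag=6, rhs=-24; c'=1/3, d'=-4
row 2: denom=8−2·1/3=22/3; d'=(27−2·-4)/(22/3)=105/22
row 3: denom=6−2·3/11=60/11; d'=(9−2·105/22)/(60/11)=-1/10
back: M3=-1/10
back: M2=105/22−3/11·-1/10=24/5
back: M1=-4−1/3·24/5=-28/5
M: M0=0, M1=-28/5, M2=24/5, M3=-1/10, M4=0
seg 0: a=-2, c=M0/2=0, d=(M1−M0)/(6·1)=-14/15, b=Δ0−h0·(2M0+M1)/6=44/15
seg 1: a=0, c=M1/2=-14/5, d=(M2−M1)/(6·2)=13/15, b=Δ1−h1·(2M1+M2)/6=2/15
seg 2: a=-4, c=M2/2=12/5, d=(M3−M2)/(6·2)=-49/120, b=Δ2−h2·(2M2+M3)/6=-2/3
seg 3: a=1, c=M3/2=-1/20, d=(M4−M3)/(6·1)=1/60, b=Δ3−h3·(2M3+M4)/6=121/30
t_q=23/4 → seg 3, τ=3/4; S=1+121/30·τ+-1/20·τ²+1/60·τ³=1025/256

  seg 0: a=-2 b=44/15 c=0 d=-14/15
  seg 1: a=0 b=2/15 c=-14/5 d=13/15
  seg 2: a=-4 b=-2/3 c=12/5 d=-49/120
  seg 3: a=1 b=121/30 c=-1/20 d=1/60
S(23/4) = 1025/256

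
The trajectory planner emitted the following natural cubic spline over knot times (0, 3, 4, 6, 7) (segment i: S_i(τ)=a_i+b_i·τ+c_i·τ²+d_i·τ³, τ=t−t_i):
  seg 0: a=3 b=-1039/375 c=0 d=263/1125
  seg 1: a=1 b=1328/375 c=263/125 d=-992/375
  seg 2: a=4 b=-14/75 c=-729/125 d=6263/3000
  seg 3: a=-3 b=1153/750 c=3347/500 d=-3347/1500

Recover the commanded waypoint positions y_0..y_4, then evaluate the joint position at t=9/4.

y_0 = S_0(0) = a_0 = 3
y_1 = S_1(0) = a_1 = 1
y_2 = S_2(0) = a_2 = 4
y_3 = S_3(0) = a_3 = -3
y_4 = S_3(1) = 3
t_q=9/4 is in segment 0 (τ=9/4); S_0(τ)=-4569/8000

y_0=3 y_1=1 y_2=4 y_3=-3 y_4=3
S(9/4) = -4569/8000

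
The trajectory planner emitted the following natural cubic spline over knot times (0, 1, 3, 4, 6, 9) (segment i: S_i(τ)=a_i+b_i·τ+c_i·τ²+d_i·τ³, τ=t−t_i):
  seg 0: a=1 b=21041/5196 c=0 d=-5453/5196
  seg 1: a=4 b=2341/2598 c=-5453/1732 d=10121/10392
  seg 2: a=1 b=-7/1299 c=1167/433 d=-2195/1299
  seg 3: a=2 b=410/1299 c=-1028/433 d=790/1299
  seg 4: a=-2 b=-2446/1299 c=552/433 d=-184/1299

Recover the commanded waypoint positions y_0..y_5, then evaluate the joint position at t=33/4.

y_0 = S_0(0) = a_0 = 1
y_1 = S_1(0) = a_1 = 4
y_2 = S_2(0) = a_2 = 1
y_3 = S_3(0) = a_3 = 2
y_4 = S_4(0) = a_4 = -2
y_5 = S_4(3) = 0
t_q=33/4 is in segment 4 (τ=9/4); S_4(τ)=-4837/3464

y_0=1 y_1=4 y_2=1 y_3=2 y_4=-2 y_5=0
S(33/4) = -4837/3464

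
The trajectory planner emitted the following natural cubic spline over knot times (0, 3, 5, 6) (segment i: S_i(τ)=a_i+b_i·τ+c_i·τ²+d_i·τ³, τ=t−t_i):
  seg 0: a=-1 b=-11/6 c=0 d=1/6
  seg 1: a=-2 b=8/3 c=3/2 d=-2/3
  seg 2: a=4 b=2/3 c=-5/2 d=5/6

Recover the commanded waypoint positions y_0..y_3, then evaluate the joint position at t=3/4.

y_0=-1 y_1=-2 y_2=4 y_3=3
S(3/4) = -295/128

y_0 = S_0(0) = a_0 = -1
y_1 = S_1(0) = a_1 = -2
y_2 = S_2(0) = a_2 = 4
y_3 = S_2(1) = 3
t_q=3/4 is in segment 0 (τ=3/4); S_0(τ)=-295/128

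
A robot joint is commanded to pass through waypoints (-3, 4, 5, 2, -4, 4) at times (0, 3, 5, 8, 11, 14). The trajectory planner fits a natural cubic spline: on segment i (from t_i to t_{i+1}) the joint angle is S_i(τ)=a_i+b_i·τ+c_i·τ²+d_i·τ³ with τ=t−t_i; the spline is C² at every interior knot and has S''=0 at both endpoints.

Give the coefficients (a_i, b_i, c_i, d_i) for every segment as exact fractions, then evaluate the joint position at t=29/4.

  seg 0: a=-3 b=313/110 c=0 d=-169/2970
  seg 1: a=4 b=72/55 c=-169/330 d=71/1320
  seg 2: a=5 b=-31/330 c=-25/132 d=-223/5940
  seg 3: a=2 b=-1481/660 c=-29/55 d=241/1188
  seg 4: a=-4 b=23/330 c=857/660 d=-857/5940
S(29/4) = 47903/14080

Δ: Δ0=7/3, Δ1=1/2, Δ2=-1, Δ3=-2, Δ4=8/3
row 1: diag=10, rhs=-11; c'=1/5, d'=-11/10
row 2: denom=10−2·1/5=48/5; d'=(-9−2·-11/10)/(48/5)=-17/24
row 3: denom=12−3·5/16=177/16; d'=(-6−3·-17/24)/(177/16)=-62/177
row 4: denom=12−3·16/59=660/59; d'=(28−3·-62/177)/(660/59)=857/330
back: M4=857/330
back: M3=-62/177−16/59·857/330=-58/55
back: M2=-17/24−5/16·-58/55=-25/66
back: M1=-11/10−1/5·-25/66=-169/165
M: M0=0, M1=-169/165, M2=-25/66, M3=-58/55, M4=857/330, M5=0
seg 0: a=-3, c=M0/2=0, d=(M1−M0)/(6·3)=-169/2970, b=Δ0−h0·(2M0+M1)/6=313/110
seg 1: a=4, c=M1/2=-169/330, d=(M2−M1)/(6·2)=71/1320, b=Δ1−h1·(2M1+M2)/6=72/55
seg 2: a=5, c=M2/2=-25/132, d=(M3−M2)/(6·3)=-223/5940, b=Δ2−h2·(2M2+M3)/6=-31/330
seg 3: a=2, c=M3/2=-29/55, d=(M4−M3)/(6·3)=241/1188, b=Δ3−h3·(2M3+M4)/6=-1481/660
seg 4: a=-4, c=M4/2=857/660, d=(M5−M4)/(6·3)=-857/5940, b=Δ4−h4·(2M4+M5)/6=23/330
t_q=29/4 → seg 2, τ=9/4; S=5+-31/330·τ+-25/132·τ²+-223/5940·τ³=47903/14080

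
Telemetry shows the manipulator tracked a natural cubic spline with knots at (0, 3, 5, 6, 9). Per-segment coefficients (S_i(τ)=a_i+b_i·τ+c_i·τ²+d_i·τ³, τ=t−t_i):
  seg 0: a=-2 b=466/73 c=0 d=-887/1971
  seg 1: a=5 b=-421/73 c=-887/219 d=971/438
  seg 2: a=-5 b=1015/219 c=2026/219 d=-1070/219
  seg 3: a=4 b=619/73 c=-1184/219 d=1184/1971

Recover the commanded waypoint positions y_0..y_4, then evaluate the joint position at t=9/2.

y_0 = S_0(0) = a_0 = -2
y_1 = S_1(0) = a_1 = 5
y_2 = S_2(0) = a_2 = -5
y_3 = S_3(0) = a_3 = 4
y_4 = S_3(3) = -3
t_q=9/2 is in segment 1 (τ=3/2); S_1(τ)=-6169/1168

y_0=-2 y_1=5 y_2=-5 y_3=4 y_4=-3
S(9/2) = -6169/1168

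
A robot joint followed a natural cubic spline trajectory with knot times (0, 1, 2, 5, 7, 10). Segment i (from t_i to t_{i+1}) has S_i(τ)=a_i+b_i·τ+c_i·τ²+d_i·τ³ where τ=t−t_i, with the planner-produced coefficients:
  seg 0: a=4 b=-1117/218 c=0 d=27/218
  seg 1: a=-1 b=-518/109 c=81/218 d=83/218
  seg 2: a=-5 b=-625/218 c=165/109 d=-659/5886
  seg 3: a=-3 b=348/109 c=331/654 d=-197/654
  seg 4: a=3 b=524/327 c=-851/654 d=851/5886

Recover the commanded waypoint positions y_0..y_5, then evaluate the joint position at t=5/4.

y_0=4 y_1=-1 y_2=-5 y_3=-3 y_4=3 y_5=0
S(5/4) = -30121/13952

y_0 = S_0(0) = a_0 = 4
y_1 = S_1(0) = a_1 = -1
y_2 = S_2(0) = a_2 = -5
y_3 = S_3(0) = a_3 = -3
y_4 = S_4(0) = a_4 = 3
y_5 = S_4(3) = 0
t_q=5/4 is in segment 1 (τ=1/4); S_1(τ)=-30121/13952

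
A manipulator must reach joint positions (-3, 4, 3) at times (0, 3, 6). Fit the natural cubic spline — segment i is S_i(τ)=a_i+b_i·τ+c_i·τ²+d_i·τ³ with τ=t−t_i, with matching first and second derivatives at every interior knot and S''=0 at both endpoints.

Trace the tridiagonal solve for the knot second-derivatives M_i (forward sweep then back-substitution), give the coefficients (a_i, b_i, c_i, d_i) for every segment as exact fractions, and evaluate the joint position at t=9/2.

  seg 0: a=-3 b=3 c=0 d=-2/27
  seg 1: a=4 b=1 c=-2/3 d=2/27
S(9/2) = 17/4

Δ: Δ0=7/3, Δ1=-1/3
row 1: diag=12, rhs=-16; c'=1/4, d'=-4/3
back: M1=-4/3
M: M0=0, M1=-4/3, M2=0
seg 0: a=-3, c=M0/2=0, d=(M1−M0)/(6·3)=-2/27, b=Δ0−h0·(2M0+M1)/6=3
seg 1: a=4, c=M1/2=-2/3, d=(M2−M1)/(6·3)=2/27, b=Δ1−h1·(2M1+M2)/6=1
t_q=9/2 → seg 1, τ=3/2; S=4+1·τ+-2/3·τ²+2/27·τ³=17/4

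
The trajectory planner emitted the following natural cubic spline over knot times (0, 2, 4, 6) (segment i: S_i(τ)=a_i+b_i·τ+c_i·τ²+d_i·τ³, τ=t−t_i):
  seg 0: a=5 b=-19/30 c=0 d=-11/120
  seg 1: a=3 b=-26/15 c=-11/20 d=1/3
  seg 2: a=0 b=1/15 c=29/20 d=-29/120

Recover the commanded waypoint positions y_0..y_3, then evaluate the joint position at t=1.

y_0 = S_0(0) = a_0 = 5
y_1 = S_1(0) = a_1 = 3
y_2 = S_2(0) = a_2 = 0
y_3 = S_2(2) = 4
t_q=1 is in segment 0 (τ=1); S_0(τ)=171/40

y_0=5 y_1=3 y_2=0 y_3=4
S(1) = 171/40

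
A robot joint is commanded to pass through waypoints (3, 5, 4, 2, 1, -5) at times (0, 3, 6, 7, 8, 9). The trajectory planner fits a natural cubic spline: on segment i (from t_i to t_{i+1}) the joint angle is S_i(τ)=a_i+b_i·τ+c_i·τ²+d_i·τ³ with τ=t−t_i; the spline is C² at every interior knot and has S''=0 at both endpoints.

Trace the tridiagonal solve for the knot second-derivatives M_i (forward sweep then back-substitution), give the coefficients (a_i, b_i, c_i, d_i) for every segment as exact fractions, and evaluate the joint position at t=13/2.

Δ: Δ0=2/3, Δ1=-1/3, Δ2=-2, Δ3=-1, Δ4=-6
row 1: diag=12, rhs=-6; c'=1/4, d'=-1/2
row 2: denom=8−3·1/4=29/4; d'=(-10−3·-1/2)/(29/4)=-34/29
row 3: denom=4−1·4/29=112/29; d'=(6−1·-34/29)/(112/29)=13/7
row 4: denom=4−1·29/112=419/112; d'=(-30−1·13/7)/(419/112)=-3568/419
back: M4=-3568/419
back: M3=13/7−29/112·-3568/419=1702/419
back: M2=-34/29−4/29·1702/419=-726/419
back: M1=-1/2−1/4·-726/419=-28/419
M: M0=0, M1=-28/419, M2=-726/419, M3=1702/419, M4=-3568/419, M5=0
seg 0: a=3, c=M0/2=0, d=(M1−M0)/(6·3)=-14/3771, b=Δ0−h0·(2M0+M1)/6=880/1257
seg 1: a=5, c=M1/2=-14/419, d=(M2−M1)/(6·3)=-349/3771, b=Δ1−h1·(2M1+M2)/6=754/1257
seg 2: a=4, c=M2/2=-363/419, d=(M3−M2)/(6·1)=1214/1257, b=Δ2−h2·(2M2+M3)/6=-2639/1257
seg 3: a=2, c=M3/2=851/419, d=(M4−M3)/(6·1)=-2635/1257, b=Δ3−h3·(2M3+M4)/6=-1175/1257
seg 4: a=1, c=M4/2=-1784/419, d=(M5−M4)/(6·1)=1784/1257, b=Δ4−h4·(2M4+M5)/6=-3974/1257
t_q=13/2 → seg 2, τ=1/2; S=4+-2639/1257·τ+-363/419·τ²+1214/1257·τ³=1196/419

  seg 0: a=3 b=880/1257 c=0 d=-14/3771
  seg 1: a=5 b=754/1257 c=-14/419 d=-349/3771
  seg 2: a=4 b=-2639/1257 c=-363/419 d=1214/1257
  seg 3: a=2 b=-1175/1257 c=851/419 d=-2635/1257
  seg 4: a=1 b=-3974/1257 c=-1784/419 d=1784/1257
S(13/2) = 1196/419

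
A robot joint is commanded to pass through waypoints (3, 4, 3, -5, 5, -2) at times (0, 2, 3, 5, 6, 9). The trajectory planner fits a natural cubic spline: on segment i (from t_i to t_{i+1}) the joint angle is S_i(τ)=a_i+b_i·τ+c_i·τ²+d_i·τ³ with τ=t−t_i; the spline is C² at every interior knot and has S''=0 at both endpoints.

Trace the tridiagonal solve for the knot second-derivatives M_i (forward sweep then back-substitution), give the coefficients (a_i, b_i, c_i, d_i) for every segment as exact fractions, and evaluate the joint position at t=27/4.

  seg 0: a=3 b=4183/8718 c=0 d=22/4359
  seg 1: a=4 b=4711/8718 c=44/1453 d=-13693/8718
  seg 2: a=3 b=-17920/4359 c=-13605/2906 d=41299/17436
  seg 3: a=-5 b=24347/4359 c=13847/1453 d=-22298/4359
  seg 4: a=5 b=40535/4359 c=-8451/1453 d=939/1453
S(27/4) = 834637/92992

Δ: Δ0=1/2, Δ1=-1, Δ2=-4, Δ3=10, Δ4=-7/3
row 1: diag=6, rhs=-9; c'=1/6, d'=-3/2
row 2: denom=6−1·1/6=35/6; d'=(-18−1·-3/2)/(35/6)=-99/35
row 3: denom=6−2·12/35=186/35; d'=(84−2·-99/35)/(186/35)=523/31
row 4: denom=8−1·35/186=1453/186; d'=(-74−1·523/31)/(1453/186)=-16902/1453
back: M4=-16902/1453
back: M3=523/31−35/186·-16902/1453=27694/1453
back: M2=-99/35−12/35·27694/1453=-13605/1453
back: M1=-3/2−1/6·-13605/1453=88/1453
M: M0=0, M1=88/1453, M2=-13605/1453, M3=27694/1453, M4=-16902/1453, M5=0
seg 0: a=3, c=M0/2=0, d=(M1−M0)/(6·2)=22/4359, b=Δ0−h0·(2M0+M1)/6=4183/8718
seg 1: a=4, c=M1/2=44/1453, d=(M2−M1)/(6·1)=-13693/8718, b=Δ1−h1·(2M1+M2)/6=4711/8718
seg 2: a=3, c=M2/2=-13605/2906, d=(M3−M2)/(6·2)=41299/17436, b=Δ2−h2·(2M2+M3)/6=-17920/4359
seg 3: a=-5, c=M3/2=13847/1453, d=(M4−M3)/(6·1)=-22298/4359, b=Δ3−h3·(2M3+M4)/6=24347/4359
seg 4: a=5, c=M4/2=-8451/1453, d=(M5−M4)/(6·3)=939/1453, b=Δ4−h4·(2M4+M5)/6=40535/4359
t_q=27/4 → seg 4, τ=3/4; S=5+40535/4359·τ+-8451/1453·τ²+939/1453·τ³=834637/92992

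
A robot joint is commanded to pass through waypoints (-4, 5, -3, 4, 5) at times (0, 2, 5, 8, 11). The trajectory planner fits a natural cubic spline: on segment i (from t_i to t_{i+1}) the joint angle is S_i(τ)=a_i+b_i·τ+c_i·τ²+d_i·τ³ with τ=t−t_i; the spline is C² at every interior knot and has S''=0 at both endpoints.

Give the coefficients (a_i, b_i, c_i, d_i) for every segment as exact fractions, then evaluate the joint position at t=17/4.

  seg 0: a=-4 b=440/69 c=0 d=-259/552
  seg 1: a=5 b=103/138 c=-259/92 d=463/828
  seg 2: a=-3 b=-289/276 c=51/23 d=-301/828
  seg 3: a=4 b=337/138 c=-97/92 d=97/828
S(17/4) = -7085/5888

Δ: Δ0=9/2, Δ1=-8/3, Δ2=7/3, Δ3=1/3
row 1: diag=10, rhs=-43; c'=3/10, d'=-43/10
row 2: denom=12−3·3/10=111/10; d'=(30−3·-43/10)/(111/10)=143/37
row 3: denom=12−3·10/37=414/37; d'=(-12−3·143/37)/(414/37)=-97/46
back: M3=-97/46
back: M2=143/37−10/37·-97/46=102/23
back: M1=-43/10−3/10·102/23=-259/46
M: M0=0, M1=-259/46, M2=102/23, M3=-97/46, M4=0
seg 0: a=-4, c=M0/2=0, d=(M1−M0)/(6·2)=-259/552, b=Δ0−h0·(2M0+M1)/6=440/69
seg 1: a=5, c=M1/2=-259/92, d=(M2−M1)/(6·3)=463/828, b=Δ1−h1·(2M1+M2)/6=103/138
seg 2: a=-3, c=M2/2=51/23, d=(M3−M2)/(6·3)=-301/828, b=Δ2−h2·(2M2+M3)/6=-289/276
seg 3: a=4, c=M3/2=-97/92, d=(M4−M3)/(6·3)=97/828, b=Δ3−h3·(2M3+M4)/6=337/138
t_q=17/4 → seg 1, τ=9/4; S=5+103/138·τ+-259/92·τ²+463/828·τ³=-7085/5888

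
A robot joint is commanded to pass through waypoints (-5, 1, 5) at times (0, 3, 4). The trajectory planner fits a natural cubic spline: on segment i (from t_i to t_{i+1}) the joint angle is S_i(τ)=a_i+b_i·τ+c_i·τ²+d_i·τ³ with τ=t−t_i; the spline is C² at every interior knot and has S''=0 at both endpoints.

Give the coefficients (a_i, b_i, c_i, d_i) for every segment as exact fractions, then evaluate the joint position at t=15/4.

  seg 0: a=-5 b=5/4 c=0 d=1/12
  seg 1: a=1 b=7/2 c=3/4 d=-1/4
S(15/4) = 1009/256

Δ: Δ0=2, Δ1=4
row 1: diag=8, rhs=12; c'=1/8, d'=3/2
back: M1=3/2
M: M0=0, M1=3/2, M2=0
seg 0: a=-5, c=M0/2=0, d=(M1−M0)/(6·3)=1/12, b=Δ0−h0·(2M0+M1)/6=5/4
seg 1: a=1, c=M1/2=3/4, d=(M2−M1)/(6·1)=-1/4, b=Δ1−h1·(2M1+M2)/6=7/2
t_q=15/4 → seg 1, τ=3/4; S=1+7/2·τ+3/4·τ²+-1/4·τ³=1009/256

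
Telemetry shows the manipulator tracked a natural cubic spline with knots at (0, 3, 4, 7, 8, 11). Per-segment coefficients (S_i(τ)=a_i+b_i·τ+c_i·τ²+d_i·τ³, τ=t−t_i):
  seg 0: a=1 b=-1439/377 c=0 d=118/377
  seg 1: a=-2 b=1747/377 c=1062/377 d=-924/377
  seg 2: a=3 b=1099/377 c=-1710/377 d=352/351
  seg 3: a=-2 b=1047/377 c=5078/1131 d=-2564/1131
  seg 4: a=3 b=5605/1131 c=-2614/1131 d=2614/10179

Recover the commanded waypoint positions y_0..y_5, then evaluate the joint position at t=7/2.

y_0 = S_0(0) = a_0 = 1
y_1 = S_1(0) = a_1 = -2
y_2 = S_2(0) = a_2 = 3
y_3 = S_3(0) = a_3 = -2
y_4 = S_4(0) = a_4 = 3
y_5 = S_4(3) = 4
t_q=7/2 is in segment 1 (τ=1/2); S_1(τ)=539/754

y_0=1 y_1=-2 y_2=3 y_3=-2 y_4=3 y_5=4
S(7/2) = 539/754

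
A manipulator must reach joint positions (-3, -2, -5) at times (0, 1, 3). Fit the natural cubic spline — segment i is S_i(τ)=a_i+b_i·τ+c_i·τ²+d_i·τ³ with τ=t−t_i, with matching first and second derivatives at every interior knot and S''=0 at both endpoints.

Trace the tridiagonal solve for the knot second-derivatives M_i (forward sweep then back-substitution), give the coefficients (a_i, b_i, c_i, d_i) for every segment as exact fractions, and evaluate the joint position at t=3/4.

  seg 0: a=-3 b=17/12 c=0 d=-5/12
  seg 1: a=-2 b=1/6 c=-5/4 d=5/24
S(3/4) = -541/256

Δ: Δ0=1, Δ1=-3/2
row 1: diag=6, rhs=-15; c'=1/3, d'=-5/2
back: M1=-5/2
M: M0=0, M1=-5/2, M2=0
seg 0: a=-3, c=M0/2=0, d=(M1−M0)/(6·1)=-5/12, b=Δ0−h0·(2M0+M1)/6=17/12
seg 1: a=-2, c=M1/2=-5/4, d=(M2−M1)/(6·2)=5/24, b=Δ1−h1·(2M1+M2)/6=1/6
t_q=3/4 → seg 0, τ=3/4; S=-3+17/12·τ+0·τ²+-5/12·τ³=-541/256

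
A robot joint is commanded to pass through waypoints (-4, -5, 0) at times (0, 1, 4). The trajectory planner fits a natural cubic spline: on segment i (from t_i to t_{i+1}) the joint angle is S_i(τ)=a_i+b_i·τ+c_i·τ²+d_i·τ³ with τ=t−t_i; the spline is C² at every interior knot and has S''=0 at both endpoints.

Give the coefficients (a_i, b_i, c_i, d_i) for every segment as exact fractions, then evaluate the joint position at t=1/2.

  seg 0: a=-4 b=-4/3 c=0 d=1/3
  seg 1: a=-5 b=-1/3 c=1 d=-1/9
S(1/2) = -37/8

Δ: Δ0=-1, Δ1=5/3
row 1: diag=8, rhs=16; c'=3/8, d'=2
back: M1=2
M: M0=0, M1=2, M2=0
seg 0: a=-4, c=M0/2=0, d=(M1−M0)/(6·1)=1/3, b=Δ0−h0·(2M0+M1)/6=-4/3
seg 1: a=-5, c=M1/2=1, d=(M2−M1)/(6·3)=-1/9, b=Δ1−h1·(2M1+M2)/6=-1/3
t_q=1/2 → seg 0, τ=1/2; S=-4+-4/3·τ+0·τ²+1/3·τ³=-37/8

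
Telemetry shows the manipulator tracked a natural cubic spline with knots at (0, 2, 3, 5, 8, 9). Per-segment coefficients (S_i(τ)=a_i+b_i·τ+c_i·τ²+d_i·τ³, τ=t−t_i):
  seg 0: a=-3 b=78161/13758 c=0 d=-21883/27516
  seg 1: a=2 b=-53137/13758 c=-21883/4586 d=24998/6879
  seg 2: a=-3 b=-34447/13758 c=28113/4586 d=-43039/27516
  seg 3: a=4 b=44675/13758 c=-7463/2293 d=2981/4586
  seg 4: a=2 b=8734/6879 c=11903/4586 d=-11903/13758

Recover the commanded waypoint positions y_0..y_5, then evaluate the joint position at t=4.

y_0 = S_0(0) = a_0 = -3
y_1 = S_1(0) = a_1 = 2
y_2 = S_2(0) = a_2 = -3
y_3 = S_3(0) = a_3 = 4
y_4 = S_4(0) = a_4 = 2
y_5 = S_4(1) = 5
t_q=4 is in segment 2 (τ=1); S_2(τ)=-8601/9172

y_0=-3 y_1=2 y_2=-3 y_3=4 y_4=2 y_5=5
S(4) = -8601/9172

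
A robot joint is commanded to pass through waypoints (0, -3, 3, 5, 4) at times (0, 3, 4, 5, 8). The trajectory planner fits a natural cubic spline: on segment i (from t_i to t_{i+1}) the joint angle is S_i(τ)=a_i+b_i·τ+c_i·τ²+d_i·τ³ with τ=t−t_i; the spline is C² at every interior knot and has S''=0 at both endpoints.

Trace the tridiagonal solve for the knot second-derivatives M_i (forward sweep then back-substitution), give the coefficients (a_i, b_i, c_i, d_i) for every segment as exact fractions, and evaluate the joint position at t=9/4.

  seg 0: a=0 b=-49/12 c=0 d=37/108
  seg 1: a=-3 b=31/6 c=37/12 d=-9/4
  seg 2: a=3 b=55/12 c=-11/3 d=13/12
  seg 3: a=5 b=1/2 c=-5/12 d=5/108
S(9/4) = -1353/256

Δ: Δ0=-1, Δ1=6, Δ2=2, Δ3=-1/3
row 1: diag=8, rhs=42; c'=1/8, d'=21/4
row 2: denom=4−1·1/8=31/8; d'=(-24−1·21/4)/(31/8)=-234/31
row 3: denom=8−1·8/31=240/31; d'=(-14−1·-234/31)/(240/31)=-5/6
back: M3=-5/6
back: M2=-234/31−8/31·-5/6=-22/3
back: M1=21/4−1/8·-22/3=37/6
M: M0=0, M1=37/6, M2=-22/3, M3=-5/6, M4=0
seg 0: a=0, c=M0/2=0, d=(M1−M0)/(6·3)=37/108, b=Δ0−h0·(2M0+M1)/6=-49/12
seg 1: a=-3, c=M1/2=37/12, d=(M2−M1)/(6·1)=-9/4, b=Δ1−h1·(2M1+M2)/6=31/6
seg 2: a=3, c=M2/2=-11/3, d=(M3−M2)/(6·1)=13/12, b=Δ2−h2·(2M2+M3)/6=55/12
seg 3: a=5, c=M3/2=-5/12, d=(M4−M3)/(6·3)=5/108, b=Δ3−h3·(2M3+M4)/6=1/2
t_q=9/4 → seg 0, τ=9/4; S=0+-49/12·τ+0·τ²+37/108·τ³=-1353/256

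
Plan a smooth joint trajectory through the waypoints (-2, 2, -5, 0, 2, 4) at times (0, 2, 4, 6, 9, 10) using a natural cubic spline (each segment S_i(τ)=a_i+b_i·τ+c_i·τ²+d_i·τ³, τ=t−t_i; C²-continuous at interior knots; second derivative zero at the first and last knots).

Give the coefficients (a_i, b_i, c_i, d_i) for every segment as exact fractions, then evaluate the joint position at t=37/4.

  seg 0: a=-2 b=11818/3003 c=0 d=-1453/3003
  seg 1: a=2 b=-5618/3003 c=-2906/1001 d=25087/24024
  seg 2: a=-5 b=-817/858 c=13463/4004 d=-19655/24024
  seg 3: a=0 b=619/231 c=-1548/1001 d=239/819
  seg 4: a=2 b=3844/3003 c=1081/1001 d=-1081/3003
S(37/4) = 21799/9152

Δ: Δ0=2, Δ1=-7/2, Δ2=5/2, Δ3=2/3, Δ4=2
row 1: diag=8, rhs=-33; c'=1/4, d'=-33/8
row 2: denom=8−2·1/4=15/2; d'=(36−2·-33/8)/(15/2)=59/10
row 3: denom=10−2·4/15=142/15; d'=(-11−2·59/10)/(142/15)=-171/71
row 4: denom=8−3·45/142=1001/142; d'=(8−3·-171/71)/(1001/142)=2162/1001
back: M4=2162/1001
back: M3=-171/71−45/142·2162/1001=-3096/1001
back: M2=59/10−4/15·-3096/1001=13463/2002
back: M1=-33/8−1/4·13463/2002=-5812/1001
M: M0=0, M1=-5812/1001, M2=13463/2002, M3=-3096/1001, M4=2162/1001, M5=0
seg 0: a=-2, c=M0/2=0, d=(M1−M0)/(6·2)=-1453/3003, b=Δ0−h0·(2M0+M1)/6=11818/3003
seg 1: a=2, c=M1/2=-2906/1001, d=(M2−M1)/(6·2)=25087/24024, b=Δ1−h1·(2M1+M2)/6=-5618/3003
seg 2: a=-5, c=M2/2=13463/4004, d=(M3−M2)/(6·2)=-19655/24024, b=Δ2−h2·(2M2+M3)/6=-817/858
seg 3: a=0, c=M3/2=-1548/1001, d=(M4−M3)/(6·3)=239/819, b=Δ3−h3·(2M3+M4)/6=619/231
seg 4: a=2, c=M4/2=1081/1001, d=(M5−M4)/(6·1)=-1081/3003, b=Δ4−h4·(2M4+M5)/6=3844/3003
t_q=37/4 → seg 4, τ=1/4; S=2+3844/3003·τ+1081/1001·τ²+-1081/3003·τ³=21799/9152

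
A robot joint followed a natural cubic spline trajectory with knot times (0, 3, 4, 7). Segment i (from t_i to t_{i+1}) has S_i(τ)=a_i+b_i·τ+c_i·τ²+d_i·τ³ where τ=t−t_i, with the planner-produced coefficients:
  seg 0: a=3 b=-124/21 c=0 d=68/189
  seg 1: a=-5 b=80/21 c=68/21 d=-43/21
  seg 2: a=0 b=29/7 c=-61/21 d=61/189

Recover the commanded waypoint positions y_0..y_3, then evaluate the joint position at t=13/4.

y_0=3 y_1=-5 y_2=0 y_3=-5
S(13/4) = -1737/448

y_0 = S_0(0) = a_0 = 3
y_1 = S_1(0) = a_1 = -5
y_2 = S_2(0) = a_2 = 0
y_3 = S_2(3) = -5
t_q=13/4 is in segment 1 (τ=1/4); S_1(τ)=-1737/448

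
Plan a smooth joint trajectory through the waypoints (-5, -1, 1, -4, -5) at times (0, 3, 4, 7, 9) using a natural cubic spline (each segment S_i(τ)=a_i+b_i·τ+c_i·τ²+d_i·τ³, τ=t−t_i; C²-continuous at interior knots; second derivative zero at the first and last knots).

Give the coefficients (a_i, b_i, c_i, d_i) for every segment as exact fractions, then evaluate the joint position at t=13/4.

Δ: Δ0=4/3, Δ1=2, Δ2=-5/3, Δ3=-1/2
row 1: diag=8, rhs=4; c'=1/8, d'=1/2
row 2: denom=8−1·1/8=63/8; d'=(-22−1·1/2)/(63/8)=-20/7
row 3: denom=10−3·8/21=62/7; d'=(7−3·-20/7)/(62/7)=109/62
back: M3=109/62
back: M2=-20/7−8/21·109/62=-328/93
back: M1=1/2−1/8·-328/93=175/186
M: M0=0, M1=175/186, M2=-328/93, M3=109/62, M4=0
seg 0: a=-5, c=M0/2=0, d=(M1−M0)/(6·3)=175/3348, b=Δ0−h0·(2M0+M1)/6=107/124
seg 1: a=-1, c=M1/2=175/372, d=(M2−M1)/(6·1)=-277/372, b=Δ1−h1·(2M1+M2)/6=141/62
seg 2: a=1, c=M2/2=-164/93, d=(M3−M2)/(6·3)=983/3348, b=Δ2−h2·(2M2+M3)/6=365/372
seg 3: a=-4, c=M3/2=109/124, d=(M4−M3)/(6·2)=-109/744, b=Δ3−h3·(2M3+M4)/6=-311/186
t_q=13/4 → seg 1, τ=1/4; S=-1+141/62·τ+175/372·τ²+-277/372·τ³=-3283/7936

  seg 0: a=-5 b=107/124 c=0 d=175/3348
  seg 1: a=-1 b=141/62 c=175/372 d=-277/372
  seg 2: a=1 b=365/372 c=-164/93 d=983/3348
  seg 3: a=-4 b=-311/186 c=109/124 d=-109/744
S(13/4) = -3283/7936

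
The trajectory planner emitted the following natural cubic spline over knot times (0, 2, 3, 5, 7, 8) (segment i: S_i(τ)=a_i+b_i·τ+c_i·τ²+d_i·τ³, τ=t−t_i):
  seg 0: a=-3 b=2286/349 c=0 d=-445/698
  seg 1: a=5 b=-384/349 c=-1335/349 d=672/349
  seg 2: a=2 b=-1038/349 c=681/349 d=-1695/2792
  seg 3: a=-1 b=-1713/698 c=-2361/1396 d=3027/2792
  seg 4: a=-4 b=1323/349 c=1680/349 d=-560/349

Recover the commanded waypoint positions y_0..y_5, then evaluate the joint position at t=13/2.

y_0 = S_0(0) = a_0 = -3
y_1 = S_1(0) = a_1 = 5
y_2 = S_2(0) = a_2 = 2
y_3 = S_3(0) = a_3 = -1
y_4 = S_4(0) = a_4 = -4
y_5 = S_4(1) = 3
t_q=13/2 is in segment 3 (τ=3/2); S_3(τ)=-107827/22336

y_0=-3 y_1=5 y_2=2 y_3=-1 y_4=-4 y_5=3
S(13/2) = -107827/22336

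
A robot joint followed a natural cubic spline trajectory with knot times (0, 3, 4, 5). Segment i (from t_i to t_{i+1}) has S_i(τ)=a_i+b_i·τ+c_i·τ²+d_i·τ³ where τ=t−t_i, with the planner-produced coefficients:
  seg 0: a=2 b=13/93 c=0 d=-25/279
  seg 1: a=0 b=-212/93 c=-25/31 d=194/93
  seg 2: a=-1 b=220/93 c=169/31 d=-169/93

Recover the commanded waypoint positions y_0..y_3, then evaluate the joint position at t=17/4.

y_0 = S_0(0) = a_0 = 2
y_1 = S_1(0) = a_1 = 0
y_2 = S_2(0) = a_2 = -1
y_3 = S_2(1) = 5
t_q=17/4 is in segment 2 (τ=1/4); S_2(τ)=-191/1984

y_0=2 y_1=0 y_2=-1 y_3=5
S(17/4) = -191/1984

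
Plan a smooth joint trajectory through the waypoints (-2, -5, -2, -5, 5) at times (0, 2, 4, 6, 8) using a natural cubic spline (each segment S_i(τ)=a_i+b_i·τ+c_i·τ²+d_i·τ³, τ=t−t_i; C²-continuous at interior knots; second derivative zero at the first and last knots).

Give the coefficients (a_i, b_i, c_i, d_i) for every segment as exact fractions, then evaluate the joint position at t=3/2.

  seg 0: a=-2 b=-295/112 c=0 d=127/448
  seg 1: a=-5 b=43/56 c=381/224 d=-299/448
  seg 2: a=-2 b=-7/16 c=-129/56 d=397/448
  seg 3: a=-5 b=55/56 c=675/224 d=-225/448
S(3/2) = -2557/512

Δ: Δ0=-3/2, Δ1=3/2, Δ2=-3/2, Δ3=5
row 1: diag=8, rhs=18; c'=1/4, d'=9/4
row 2: denom=8−2·1/4=15/2; d'=(-18−2·9/4)/(15/2)=-3
row 3: denom=8−2·4/15=112/15; d'=(39−2·-3)/(112/15)=675/112
back: M3=675/112
back: M2=-3−4/15·675/112=-129/28
back: M1=9/4−1/4·-129/28=381/112
M: M0=0, M1=381/112, M2=-129/28, M3=675/112, M4=0
seg 0: a=-2, c=M0/2=0, d=(M1−M0)/(6·2)=127/448, b=Δ0−h0·(2M0+M1)/6=-295/112
seg 1: a=-5, c=M1/2=381/224, d=(M2−M1)/(6·2)=-299/448, b=Δ1−h1·(2M1+M2)/6=43/56
seg 2: a=-2, c=M2/2=-129/56, d=(M3−M2)/(6·2)=397/448, b=Δ2−h2·(2M2+M3)/6=-7/16
seg 3: a=-5, c=M3/2=675/224, d=(M4−M3)/(6·2)=-225/448, b=Δ3−h3·(2M3+M4)/6=55/56
t_q=3/2 → seg 0, τ=3/2; S=-2+-295/112·τ+0·τ²+127/448·τ³=-2557/512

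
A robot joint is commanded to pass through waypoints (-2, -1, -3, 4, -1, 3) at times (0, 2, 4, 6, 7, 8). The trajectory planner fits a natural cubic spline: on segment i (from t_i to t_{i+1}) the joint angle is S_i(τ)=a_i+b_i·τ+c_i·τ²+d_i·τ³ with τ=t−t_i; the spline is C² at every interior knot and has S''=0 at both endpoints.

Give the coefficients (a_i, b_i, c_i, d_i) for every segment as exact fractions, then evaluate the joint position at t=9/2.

Δ: Δ0=1/2, Δ1=-1, Δ2=7/2, Δ3=-5, Δ4=4
row 1: diag=8, rhs=-9; c'=1/4, d'=-9/8
row 2: denom=8−2·1/4=15/2; d'=(27−2·-9/8)/(15/2)=39/10
row 3: denom=6−2·4/15=82/15; d'=(-51−2·39/10)/(82/15)=-441/41
row 4: denom=4−1·15/82=313/82; d'=(54−1·-441/41)/(313/82)=5310/313
back: M4=5310/313
back: M3=-441/41−15/82·5310/313=-4338/313
back: M2=39/10−4/15·-4338/313=4755/626
back: M1=-9/8−1/4·4755/626=-1893/626
M: M0=0, M1=-1893/626, M2=4755/626, M3=-4338/313, M4=5310/313, M5=0
seg 0: a=-2, c=M0/2=0, d=(M1−M0)/(6·2)=-631/2504, b=Δ0−h0·(2M0+M1)/6=472/313
seg 1: a=-1, c=M1/2=-1893/1252, d=(M2−M1)/(6·2)=277/313, b=Δ1−h1·(2M1+M2)/6=-949/626
seg 2: a=-3, c=M2/2=4755/1252, d=(M3−M2)/(6·2)=-4477/2504, b=Δ2−h2·(2M2+M3)/6=1913/626
seg 3: a=4, c=M3/2=-2169/313, d=(M4−M3)/(6·1)=1608/313, b=Δ3−h3·(2M3+M4)/6=-1004/313
seg 4: a=-1, c=M4/2=2655/313, d=(M5−M4)/(6·1)=-885/313, b=Δ4−h4·(2M4+M5)/6=-518/313
t_q=9/2 → seg 2, τ=1/2; S=-3+1913/626·τ+4755/1252·τ²+-4477/2504·τ³=-14945/20032

  seg 0: a=-2 b=472/313 c=0 d=-631/2504
  seg 1: a=-1 b=-949/626 c=-1893/1252 d=277/313
  seg 2: a=-3 b=1913/626 c=4755/1252 d=-4477/2504
  seg 3: a=4 b=-1004/313 c=-2169/313 d=1608/313
  seg 4: a=-1 b=-518/313 c=2655/313 d=-885/313
S(9/2) = -14945/20032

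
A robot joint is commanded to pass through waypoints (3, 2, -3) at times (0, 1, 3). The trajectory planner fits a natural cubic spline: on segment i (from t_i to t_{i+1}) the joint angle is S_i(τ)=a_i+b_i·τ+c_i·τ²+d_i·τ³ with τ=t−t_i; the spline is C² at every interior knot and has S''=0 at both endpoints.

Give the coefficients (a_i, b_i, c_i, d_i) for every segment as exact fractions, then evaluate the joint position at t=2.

  seg 0: a=3 b=-3/4 c=0 d=-1/4
  seg 1: a=2 b=-3/2 c=-3/4 d=1/8
S(2) = -1/8

Δ: Δ0=-1, Δ1=-5/2
row 1: diag=6, rhs=-9; c'=1/3, d'=-3/2
back: M1=-3/2
M: M0=0, M1=-3/2, M2=0
seg 0: a=3, c=M0/2=0, d=(M1−M0)/(6·1)=-1/4, b=Δ0−h0·(2M0+M1)/6=-3/4
seg 1: a=2, c=M1/2=-3/4, d=(M2−M1)/(6·2)=1/8, b=Δ1−h1·(2M1+M2)/6=-3/2
t_q=2 → seg 1, τ=1; S=2+-3/2·τ+-3/4·τ²+1/8·τ³=-1/8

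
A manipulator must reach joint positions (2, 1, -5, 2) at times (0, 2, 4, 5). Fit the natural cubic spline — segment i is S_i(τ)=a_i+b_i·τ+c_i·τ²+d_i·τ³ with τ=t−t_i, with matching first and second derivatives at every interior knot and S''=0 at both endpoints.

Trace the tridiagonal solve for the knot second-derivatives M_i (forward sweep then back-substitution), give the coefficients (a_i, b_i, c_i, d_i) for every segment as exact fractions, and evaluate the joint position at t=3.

  seg 0: a=2 b=12/11 c=0 d=-35/88
  seg 1: a=1 b=-81/22 c=-105/44 d=15/11
  seg 2: a=-5 b=69/22 c=255/44 d=-85/44
S(3) = -163/44

Δ: Δ0=-1/2, Δ1=-3, Δ2=7
row 1: diag=8, rhs=-15; c'=1/4, d'=-15/8
row 2: denom=6−2·1/4=11/2; d'=(60−2·-15/8)/(11/2)=255/22
back: M2=255/22
back: M1=-15/8−1/4·255/22=-105/22
M: M0=0, M1=-105/22, M2=255/22, M3=0
seg 0: a=2, c=M0/2=0, d=(M1−M0)/(6·2)=-35/88, b=Δ0−h0·(2M0+M1)/6=12/11
seg 1: a=1, c=M1/2=-105/44, d=(M2−M1)/(6·2)=15/11, b=Δ1−h1·(2M1+M2)/6=-81/22
seg 2: a=-5, c=M2/2=255/44, d=(M3−M2)/(6·1)=-85/44, b=Δ2−h2·(2M2+M3)/6=69/22
t_q=3 → seg 1, τ=1; S=1+-81/22·τ+-105/44·τ²+15/11·τ³=-163/44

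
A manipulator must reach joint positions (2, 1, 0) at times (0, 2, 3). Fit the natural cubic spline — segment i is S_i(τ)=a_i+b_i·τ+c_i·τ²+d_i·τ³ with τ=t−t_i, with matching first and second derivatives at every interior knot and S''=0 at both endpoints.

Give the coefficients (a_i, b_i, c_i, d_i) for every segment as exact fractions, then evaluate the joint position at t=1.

Δ: Δ0=-1/2, Δ1=-1
row 1: diag=6, rhs=-3; c'=1/6, d'=-1/2
back: M1=-1/2
M: M0=0, M1=-1/2, M2=0
seg 0: a=2, c=M0/2=0, d=(M1−M0)/(6·2)=-1/24, b=Δ0−h0·(2M0+M1)/6=-1/3
seg 1: a=1, c=M1/2=-1/4, d=(M2−M1)/(6·1)=1/12, b=Δ1−h1·(2M1+M2)/6=-5/6
t_q=1 → seg 0, τ=1; S=2+-1/3·τ+0·τ²+-1/24·τ³=13/8

  seg 0: a=2 b=-1/3 c=0 d=-1/24
  seg 1: a=1 b=-5/6 c=-1/4 d=1/12
S(1) = 13/8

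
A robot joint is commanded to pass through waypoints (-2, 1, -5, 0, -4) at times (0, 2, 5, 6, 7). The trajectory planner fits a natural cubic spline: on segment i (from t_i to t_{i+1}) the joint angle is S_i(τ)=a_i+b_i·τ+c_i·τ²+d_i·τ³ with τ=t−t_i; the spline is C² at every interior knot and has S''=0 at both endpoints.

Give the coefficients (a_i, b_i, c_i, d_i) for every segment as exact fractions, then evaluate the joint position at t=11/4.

Δ: Δ0=3/2, Δ1=-2, Δ2=5, Δ3=-4
row 1: diag=10, rhs=-21; c'=3/10, d'=-21/10
row 2: denom=8−3·3/10=71/10; d'=(42−3·-21/10)/(71/10)=483/71
row 3: denom=4−1·10/71=274/71; d'=(-54−1·483/71)/(274/71)=-4317/274
back: M3=-4317/274
back: M2=483/71−10/71·-4317/274=1236/137
back: M1=-21/10−3/10·1236/137=-1317/274
M: M0=0, M1=-1317/274, M2=1236/137, M3=-4317/274, M4=0
seg 0: a=-2, c=M0/2=0, d=(M1−M0)/(6·2)=-439/1096, b=Δ0−h0·(2M0+M1)/6=425/137
seg 1: a=1, c=M1/2=-1317/548, d=(M2−M1)/(6·3)=421/548, b=Δ1−h1·(2M1+M2)/6=-467/274
seg 2: a=-5, c=M2/2=618/137, d=(M3−M2)/(6·1)=-2263/548, b=Δ2−h2·(2M2+M3)/6=2531/548
seg 3: a=0, c=M3/2=-4317/548, d=(M4−M3)/(6·1)=1439/548, b=Δ3−h3·(2M3+M4)/6=343/274
t_q=11/4 → seg 1, τ=3/4; S=1+-467/274·τ+-1317/548·τ²+421/548·τ³=-45805/35072

  seg 0: a=-2 b=425/137 c=0 d=-439/1096
  seg 1: a=1 b=-467/274 c=-1317/548 d=421/548
  seg 2: a=-5 b=2531/548 c=618/137 d=-2263/548
  seg 3: a=0 b=343/274 c=-4317/548 d=1439/548
S(11/4) = -45805/35072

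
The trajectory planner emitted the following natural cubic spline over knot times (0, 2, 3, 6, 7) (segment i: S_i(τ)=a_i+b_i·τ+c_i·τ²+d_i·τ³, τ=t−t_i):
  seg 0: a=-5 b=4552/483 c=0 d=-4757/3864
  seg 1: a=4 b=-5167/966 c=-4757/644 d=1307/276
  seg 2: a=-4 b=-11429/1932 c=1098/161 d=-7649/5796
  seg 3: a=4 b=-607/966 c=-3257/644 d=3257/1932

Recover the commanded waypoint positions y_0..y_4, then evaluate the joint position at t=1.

y_0=-5 y_1=4 y_2=-4 y_3=4 y_4=0
S(1) = 4113/1288

y_0 = S_0(0) = a_0 = -5
y_1 = S_1(0) = a_1 = 4
y_2 = S_2(0) = a_2 = -4
y_3 = S_3(0) = a_3 = 4
y_4 = S_3(1) = 0
t_q=1 is in segment 0 (τ=1); S_0(τ)=4113/1288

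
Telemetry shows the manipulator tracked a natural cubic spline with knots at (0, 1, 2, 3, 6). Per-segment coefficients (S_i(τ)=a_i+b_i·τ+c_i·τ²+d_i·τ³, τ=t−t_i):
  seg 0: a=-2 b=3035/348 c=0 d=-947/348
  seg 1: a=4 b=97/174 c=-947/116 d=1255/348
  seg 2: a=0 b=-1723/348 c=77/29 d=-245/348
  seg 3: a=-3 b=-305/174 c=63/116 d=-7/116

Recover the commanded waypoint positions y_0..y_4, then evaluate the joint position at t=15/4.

y_0 = S_0(0) = a_0 = -2
y_1 = S_1(0) = a_1 = 4
y_2 = S_2(0) = a_2 = 0
y_3 = S_3(0) = a_3 = -3
y_4 = S_3(3) = -5
t_q=15/4 is in segment 3 (τ=3/4); S_3(τ)=-29953/7424

y_0=-2 y_1=4 y_2=0 y_3=-3 y_4=-5
S(15/4) = -29953/7424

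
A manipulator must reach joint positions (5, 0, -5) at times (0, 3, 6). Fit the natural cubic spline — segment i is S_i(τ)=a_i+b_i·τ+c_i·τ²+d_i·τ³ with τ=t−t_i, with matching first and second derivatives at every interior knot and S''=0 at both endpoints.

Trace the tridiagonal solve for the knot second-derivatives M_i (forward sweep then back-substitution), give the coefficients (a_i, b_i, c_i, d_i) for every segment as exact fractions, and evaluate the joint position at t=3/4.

  seg 0: a=5 b=-5/3 c=0 d=0
  seg 1: a=0 b=-5/3 c=0 d=0
S(3/4) = 15/4

Δ: Δ0=-5/3, Δ1=-5/3
row 1: diag=12, rhs=0; c'=1/4, d'=0
back: M1=0
M: M0=0, M1=0, M2=0
seg 0: a=5, c=M0/2=0, d=(M1−M0)/(6·3)=0, b=Δ0−h0·(2M0+M1)/6=-5/3
seg 1: a=0, c=M1/2=0, d=(M2−M1)/(6·3)=0, b=Δ1−h1·(2M1+M2)/6=-5/3
t_q=3/4 → seg 0, τ=3/4; S=5+-5/3·τ+0·τ²+0·τ³=15/4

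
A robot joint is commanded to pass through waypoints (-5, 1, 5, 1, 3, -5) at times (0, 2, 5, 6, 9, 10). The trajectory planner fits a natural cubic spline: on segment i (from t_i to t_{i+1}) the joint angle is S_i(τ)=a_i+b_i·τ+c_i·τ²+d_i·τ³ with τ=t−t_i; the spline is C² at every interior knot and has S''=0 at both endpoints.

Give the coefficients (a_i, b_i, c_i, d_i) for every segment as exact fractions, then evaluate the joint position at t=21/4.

Δ: Δ0=3, Δ1=4/3, Δ2=-4, Δ3=2/3, Δ4=-8
row 1: diag=10, rhs=-10; c'=3/10, d'=-1
row 2: denom=8−3·3/10=71/10; d'=(-32−3·-1)/(71/10)=-290/71
row 3: denom=8−1·10/71=558/71; d'=(28−1·-290/71)/(558/71)=1139/279
row 4: denom=8−3·71/186=425/62; d'=(-52−3·1139/279)/(425/62)=-478/51
back: M4=-478/51
back: M3=1139/279−71/186·-478/51=1172/153
back: M2=-290/71−10/71·1172/153=-790/153
back: M1=-1−3/10·-790/153=28/51
M: M0=0, M1=28/51, M2=-790/153, M3=1172/153, M4=-478/51, M5=0
seg 0: a=-5, c=M0/2=0, d=(M1−M0)/(6·2)=7/153, b=Δ0−h0·(2M0+M1)/6=431/153
seg 1: a=1, c=M1/2=14/51, d=(M2−M1)/(6·3)=-437/1377, b=Δ1−h1·(2M1+M2)/6=515/153
seg 2: a=5, c=M2/2=-395/153, d=(M3−M2)/(6·1)=109/51, b=Δ2−h2·(2M2+M3)/6=-32/9
seg 3: a=1, c=M3/2=586/153, d=(M4−M3)/(6·3)=-1303/1377, b=Δ3−h3·(2M3+M4)/6=-353/153
seg 4: a=3, c=M4/2=-239/51, d=(M5−M4)/(6·1)=239/153, b=Δ4−h4·(2M4+M5)/6=-746/153
t_q=21/4 → seg 2, τ=1/4; S=5+-32/9·τ+-395/153·τ²+109/51·τ³=13001/3264

  seg 0: a=-5 b=431/153 c=0 d=7/153
  seg 1: a=1 b=515/153 c=14/51 d=-437/1377
  seg 2: a=5 b=-32/9 c=-395/153 d=109/51
  seg 3: a=1 b=-353/153 c=586/153 d=-1303/1377
  seg 4: a=3 b=-746/153 c=-239/51 d=239/153
S(21/4) = 13001/3264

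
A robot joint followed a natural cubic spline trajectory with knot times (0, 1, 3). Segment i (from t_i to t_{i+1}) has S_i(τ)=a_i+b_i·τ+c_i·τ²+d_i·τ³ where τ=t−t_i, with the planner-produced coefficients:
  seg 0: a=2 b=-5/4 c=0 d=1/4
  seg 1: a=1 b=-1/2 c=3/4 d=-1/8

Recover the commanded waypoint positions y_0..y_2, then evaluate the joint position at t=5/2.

y_0 = S_0(0) = a_0 = 2
y_1 = S_1(0) = a_1 = 1
y_2 = S_1(2) = 2
t_q=5/2 is in segment 1 (τ=3/2); S_1(τ)=97/64

y_0=2 y_1=1 y_2=2
S(5/2) = 97/64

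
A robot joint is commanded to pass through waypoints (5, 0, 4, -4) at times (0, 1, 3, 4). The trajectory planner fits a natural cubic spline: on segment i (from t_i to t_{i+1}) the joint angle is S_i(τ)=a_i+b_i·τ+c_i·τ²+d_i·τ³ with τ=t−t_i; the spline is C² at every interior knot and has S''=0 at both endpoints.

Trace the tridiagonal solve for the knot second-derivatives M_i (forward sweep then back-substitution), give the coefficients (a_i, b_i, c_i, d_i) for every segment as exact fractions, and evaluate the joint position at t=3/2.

  seg 0: a=5 b=-111/16 c=0 d=31/16
  seg 1: a=0 b=-9/8 c=93/16 d=-17/8
  seg 2: a=4 b=-27/8 c=-111/16 d=37/16
S(3/2) = 5/8

Δ: Δ0=-5, Δ1=2, Δ2=-8
row 1: diag=6, rhs=42; c'=1/3, d'=7
row 2: denom=6−2·1/3=16/3; d'=(-60−2·7)/(16/3)=-111/8
back: M2=-111/8
back: M1=7−1/3·-111/8=93/8
M: M0=0, M1=93/8, M2=-111/8, M3=0
seg 0: a=5, c=M0/2=0, d=(M1−M0)/(6·1)=31/16, b=Δ0−h0·(2M0+M1)/6=-111/16
seg 1: a=0, c=M1/2=93/16, d=(M2−M1)/(6·2)=-17/8, b=Δ1−h1·(2M1+M2)/6=-9/8
seg 2: a=4, c=M2/2=-111/16, d=(M3−M2)/(6·1)=37/16, b=Δ2−h2·(2M2+M3)/6=-27/8
t_q=3/2 → seg 1, τ=1/2; S=0+-9/8·τ+93/16·τ²+-17/8·τ³=5/8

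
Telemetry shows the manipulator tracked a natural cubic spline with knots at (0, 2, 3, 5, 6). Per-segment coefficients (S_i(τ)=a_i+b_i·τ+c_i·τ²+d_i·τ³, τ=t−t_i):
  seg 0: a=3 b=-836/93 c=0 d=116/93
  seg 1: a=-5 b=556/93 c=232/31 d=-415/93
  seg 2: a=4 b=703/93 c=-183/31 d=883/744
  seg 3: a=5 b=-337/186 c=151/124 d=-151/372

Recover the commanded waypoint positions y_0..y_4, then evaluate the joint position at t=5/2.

y_0=3 y_1=-5 y_2=4 y_3=5 y_4=4
S(5/2) = -173/248

y_0 = S_0(0) = a_0 = 3
y_1 = S_1(0) = a_1 = -5
y_2 = S_2(0) = a_2 = 4
y_3 = S_3(0) = a_3 = 5
y_4 = S_3(1) = 4
t_q=5/2 is in segment 1 (τ=1/2); S_1(τ)=-173/248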